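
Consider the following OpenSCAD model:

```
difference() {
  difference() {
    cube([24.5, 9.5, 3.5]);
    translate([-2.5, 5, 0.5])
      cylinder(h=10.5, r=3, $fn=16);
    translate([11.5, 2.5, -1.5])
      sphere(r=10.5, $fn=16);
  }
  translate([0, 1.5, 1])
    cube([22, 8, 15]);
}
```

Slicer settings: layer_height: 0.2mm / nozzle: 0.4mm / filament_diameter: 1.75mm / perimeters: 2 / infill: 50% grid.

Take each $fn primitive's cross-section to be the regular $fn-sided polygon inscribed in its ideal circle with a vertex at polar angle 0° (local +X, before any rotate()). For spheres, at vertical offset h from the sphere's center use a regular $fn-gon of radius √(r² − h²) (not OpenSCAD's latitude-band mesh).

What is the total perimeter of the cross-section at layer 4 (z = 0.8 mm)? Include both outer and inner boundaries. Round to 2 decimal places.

54.40 mm

At z = 0.8 mm: the cube (footprint 24.5×9.5) is included at this height (perimeter 68.00 mm); the r=3 cylinder at (-2.5, 5) gives a regular 16-gon of circumradius 3 (constant along its height) (perimeter = 2·16·3.000·sin(180°/16) = 18.73 mm); the r=10.5 sphere at (11.5, 2.5) contributes a regular 16-gon of circumradius √(10.5²−2.3²) = 10.245 (perimeter = 2·16·10.245·sin(180°/16) = 63.96 mm); After the difference (first − rest): starting from the 24.5×9.5 cube, the r=3 cylinder at (-2.5, 5) partially overlaps it — only the 1.00 mm² overlap (of its 27.55 mm²) is removed, clipping the outline; the r=10.5 sphere at (11.5, 2.5) partially overlaps it — only the 179.22 mm² overlap (of its 321.33 mm²) is removed, clipping the outline — boundary = 54.40 mm; the cube at (0, 1.5) is not intersected at this z (z outside [1, 16]); Taking the first minus the rest: none of the subtracted shapes is present at this height, so the result so far is unchanged — boundary = 54.40 mm. Overall, the cross-section has 2 separate islands. Total boundary length (outer) = 54.40 mm.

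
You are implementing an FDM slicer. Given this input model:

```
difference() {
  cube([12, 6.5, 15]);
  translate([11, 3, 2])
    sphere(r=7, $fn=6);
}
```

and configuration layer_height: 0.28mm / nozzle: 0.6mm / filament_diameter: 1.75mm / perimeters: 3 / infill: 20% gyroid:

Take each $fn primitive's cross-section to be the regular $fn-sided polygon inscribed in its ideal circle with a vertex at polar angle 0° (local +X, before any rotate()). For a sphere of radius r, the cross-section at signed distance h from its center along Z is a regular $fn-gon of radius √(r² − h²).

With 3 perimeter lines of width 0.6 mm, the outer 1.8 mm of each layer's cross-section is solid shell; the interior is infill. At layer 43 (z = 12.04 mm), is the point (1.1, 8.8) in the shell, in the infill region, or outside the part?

outside

At z = 12.04 mm: the cube (footprint 12×6.5) is included at this height; the sphere at (11, 3) does not reach this height (|z−center|=10.040 > r=7); Subtracting the remaining from the first: none of the subtracted shapes is present at this height, so the 12×6.5 cube is unchanged — 1 connected region. Overall, the cross-section is a single solid region. The nearest boundary edge runs (12.00, 6.50)→(0.00, 6.50); distance from the point to it = 2.30 mm. The point is not inside any of the regions above, so it lies outside the cross-section (2.30 mm from the nearest boundary).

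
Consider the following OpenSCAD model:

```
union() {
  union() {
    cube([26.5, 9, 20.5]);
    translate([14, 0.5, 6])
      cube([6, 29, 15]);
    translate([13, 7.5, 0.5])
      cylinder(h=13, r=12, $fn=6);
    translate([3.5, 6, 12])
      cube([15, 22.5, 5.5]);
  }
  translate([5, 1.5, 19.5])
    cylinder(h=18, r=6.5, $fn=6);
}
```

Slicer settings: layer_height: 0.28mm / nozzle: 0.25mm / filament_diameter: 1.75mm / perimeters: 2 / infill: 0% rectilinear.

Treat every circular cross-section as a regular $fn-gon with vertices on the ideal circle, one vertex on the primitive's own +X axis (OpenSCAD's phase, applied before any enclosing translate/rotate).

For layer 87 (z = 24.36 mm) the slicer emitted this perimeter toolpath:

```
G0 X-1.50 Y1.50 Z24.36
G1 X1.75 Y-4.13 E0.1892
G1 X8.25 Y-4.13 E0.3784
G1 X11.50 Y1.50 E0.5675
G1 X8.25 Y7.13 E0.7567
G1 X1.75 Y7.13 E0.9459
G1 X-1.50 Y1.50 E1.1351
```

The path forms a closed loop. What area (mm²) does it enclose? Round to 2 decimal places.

109.78 mm²

Apply the shoelace formula to the sequence of (X, Y) vertices; enclosed area = 109.78 mm².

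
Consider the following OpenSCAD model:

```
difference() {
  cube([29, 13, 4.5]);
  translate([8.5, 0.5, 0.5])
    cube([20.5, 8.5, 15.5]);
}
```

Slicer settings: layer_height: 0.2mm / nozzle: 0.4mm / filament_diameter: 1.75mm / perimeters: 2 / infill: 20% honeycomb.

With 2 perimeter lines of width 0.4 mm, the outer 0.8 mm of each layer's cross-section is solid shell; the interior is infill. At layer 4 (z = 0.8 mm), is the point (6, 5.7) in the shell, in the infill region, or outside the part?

infill

At z = 0.8 mm: the 29×13 cube contributes its full rectangle; the 20.5×8.5 cube at (8.5, 0.5) contributes its full rectangle; Subtracting the remaining from the first: starting from the 29×13 cube, the 20.5×8.5 cube at (8.5, 0.5) lies inside it touching the edge (removes its full 174.25 mm²) — 1 connected region. Overall, the cross-section is a single solid region. The nearest boundary edge runs (8.50, 9.00)→(8.50, 0.50); distance from the point to it = 2.50 mm. The point is inside the cross-section and 2.50 mm from the nearest boundary — more than the 0.8 mm shell width (2 × 0.4), so it's in the infill interior.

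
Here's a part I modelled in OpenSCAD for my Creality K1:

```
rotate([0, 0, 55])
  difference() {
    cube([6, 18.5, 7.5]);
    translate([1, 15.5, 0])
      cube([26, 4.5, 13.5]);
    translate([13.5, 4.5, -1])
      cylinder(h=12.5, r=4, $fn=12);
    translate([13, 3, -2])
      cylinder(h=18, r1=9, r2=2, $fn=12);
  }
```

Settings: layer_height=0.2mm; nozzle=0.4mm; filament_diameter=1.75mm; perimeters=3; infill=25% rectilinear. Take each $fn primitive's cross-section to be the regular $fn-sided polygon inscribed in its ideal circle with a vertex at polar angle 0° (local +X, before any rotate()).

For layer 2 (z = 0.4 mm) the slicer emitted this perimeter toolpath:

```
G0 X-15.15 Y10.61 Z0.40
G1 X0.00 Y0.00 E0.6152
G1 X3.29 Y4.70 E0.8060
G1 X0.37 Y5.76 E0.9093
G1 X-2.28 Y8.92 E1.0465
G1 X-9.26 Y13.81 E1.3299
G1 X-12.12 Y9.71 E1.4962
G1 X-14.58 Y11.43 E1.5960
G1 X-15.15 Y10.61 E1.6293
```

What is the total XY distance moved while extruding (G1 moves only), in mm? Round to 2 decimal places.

48.99 mm

Sum the Euclidean lengths of each G1 segment: total = 48.99 mm.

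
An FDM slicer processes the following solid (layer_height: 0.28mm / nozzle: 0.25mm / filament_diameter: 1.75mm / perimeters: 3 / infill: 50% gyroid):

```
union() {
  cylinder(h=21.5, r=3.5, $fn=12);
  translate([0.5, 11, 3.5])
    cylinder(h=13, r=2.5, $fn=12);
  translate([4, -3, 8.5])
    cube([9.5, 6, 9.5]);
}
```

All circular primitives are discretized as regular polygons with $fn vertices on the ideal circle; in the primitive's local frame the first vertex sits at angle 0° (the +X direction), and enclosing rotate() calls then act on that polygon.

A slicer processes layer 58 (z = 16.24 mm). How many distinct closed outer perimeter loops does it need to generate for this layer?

3

At z = 16.24 mm: the r=3.5 cylinder gives a regular 12-gon of circumradius 3.5 (constant along its height); the r=2.5 cylinder at (0.5, 11) gives a regular 12-gon of circumradius 2.5 (constant along its height); the 9.5×6 cube at (4, -3) contributes its full rectangle; Merging all regions: the 3 present regions are separate (no shared area or edge), so areas and boundary lengths simply add and each stays a separate island — 3 connected regions. The result has 3 disconnected regions.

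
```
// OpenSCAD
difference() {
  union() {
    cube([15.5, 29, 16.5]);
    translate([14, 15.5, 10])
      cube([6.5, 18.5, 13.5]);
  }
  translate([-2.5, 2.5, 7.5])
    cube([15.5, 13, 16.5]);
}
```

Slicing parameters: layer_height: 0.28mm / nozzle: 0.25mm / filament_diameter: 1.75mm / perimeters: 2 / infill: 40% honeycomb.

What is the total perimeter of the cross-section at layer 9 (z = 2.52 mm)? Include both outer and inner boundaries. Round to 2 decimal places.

At z = 2.52 mm: the cube (footprint 15.5×29) is included at this height (perimeter 89.00 mm); the cube at (14, 15.5) is absent (z outside [10, 23.5]); Taking the union: only the 15.5×29 cube is present, so the union is just that shape — boundary = 89.00 mm; the cube at (-2.5, 2.5) does not reach this height (z outside [7.5, 24]); After the difference (first − rest): none of the subtracted shapes is present at this height, so the result so far is unchanged — boundary = 89.00 mm. Overall, the cross-section is a single solid region. Total boundary length (outer) = 89.00 mm.

89.00 mm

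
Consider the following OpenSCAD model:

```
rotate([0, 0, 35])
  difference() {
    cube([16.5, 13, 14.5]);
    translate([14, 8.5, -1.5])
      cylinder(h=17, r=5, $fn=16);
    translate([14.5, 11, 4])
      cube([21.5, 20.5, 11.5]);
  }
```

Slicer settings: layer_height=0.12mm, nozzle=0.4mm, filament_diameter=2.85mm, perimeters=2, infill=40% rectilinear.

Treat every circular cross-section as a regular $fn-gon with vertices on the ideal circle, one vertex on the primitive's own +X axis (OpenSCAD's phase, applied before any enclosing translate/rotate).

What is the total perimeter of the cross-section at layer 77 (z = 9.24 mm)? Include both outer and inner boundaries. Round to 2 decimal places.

61.78 mm

At z = 9.24 mm: the cube is present — its section is the full 16.5×13 rectangle (perimeter 59.00 mm); the cylinder at (14, 8.5): section is a regular 16-gon, circumradius r=5 (perimeter = 2·16·5.000·sin(180°/16) = 31.21 mm); the cube at (14.5, 11) (footprint 21.5×20.5) is included at this height (perimeter 84.00 mm); Subtracting the remaining from the first: starting from the 16.5×13 cube, the r=5 cylinder at (14, 8.5) partially overlaps it — only the 60.66 mm² overlap (of its 76.54 mm²) is removed, clipping the outline; the 21.5×20.5 cube at (14.5, 11) partially overlaps it — only the 0.06 mm² overlap (of its 440.75 mm²) is removed, clipping the outline — boundary = 61.78 mm; (whole slice rotated 35° about Z — lengths, areas and connectivity unchanged). Overall, the cross-section is a single solid region. Total boundary length (outer) = 61.78 mm.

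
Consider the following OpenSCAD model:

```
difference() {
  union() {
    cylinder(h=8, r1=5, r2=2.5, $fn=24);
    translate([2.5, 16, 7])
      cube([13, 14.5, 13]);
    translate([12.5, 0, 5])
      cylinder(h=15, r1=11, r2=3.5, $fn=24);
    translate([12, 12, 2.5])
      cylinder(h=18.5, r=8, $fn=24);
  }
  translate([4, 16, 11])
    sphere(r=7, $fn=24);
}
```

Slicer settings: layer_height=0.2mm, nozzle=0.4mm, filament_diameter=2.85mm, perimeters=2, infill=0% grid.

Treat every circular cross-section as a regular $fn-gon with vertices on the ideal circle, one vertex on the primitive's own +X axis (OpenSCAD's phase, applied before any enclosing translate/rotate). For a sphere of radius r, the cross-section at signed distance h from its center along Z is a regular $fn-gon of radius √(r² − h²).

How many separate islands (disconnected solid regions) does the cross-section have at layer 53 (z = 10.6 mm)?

1

At z = 10.6 mm: the cone does not reach this height (z outside [0, 8]); the cube at (2.5, 16) is present — its section is the full 13×14.5 rectangle; the cone at (12.5, 0) (r1=11→r2=3.5) has section circumradius 8.200 here — a regular 24-gon; the cylinder at (12, 12): section is a regular 24-gon, circumradius r=8; Combining (union): the regions partially overlap (shared area 62.31 mm²), so overlapping operands fuse into one piece — 1 connected region; the sphere at (4, 16): section is a regular 24-gon, circumradius = √(r²−h²) = √(7²−0.4²) = 6.989; Taking the first minus the rest: starting from that combined region, the r=7 sphere at (4, 16) partially overlaps it — only the 83.92 mm² overlap (of its 151.69 mm²) is removed, clipping the outline — 1 connected region. Overall, the cross-section is a single solid region. Island count = 1.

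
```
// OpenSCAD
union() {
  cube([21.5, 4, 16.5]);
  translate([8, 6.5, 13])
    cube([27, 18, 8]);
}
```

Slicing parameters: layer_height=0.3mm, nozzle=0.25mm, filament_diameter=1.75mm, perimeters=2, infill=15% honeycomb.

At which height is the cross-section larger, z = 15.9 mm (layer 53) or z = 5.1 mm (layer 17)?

Layer 53 (z = 15.9): the cube is present — its section is the full 21.5×4 rectangle (area 86.00 mm²); the cube at (8, 6.5) (footprint 27×18) is included at this height (area 486.00 mm²); Merging all regions: the 2 present regions are separate (no shared area or edge), so areas and boundary lengths simply add and each stays a separate island — area = 572.00 mm². So its area = 572.00 mm². Layer 17 (z = 5.1): the 21.5×4 cube contributes its full rectangle (area 86.00 mm²); the cube at (8, 6.5) is absent (z outside [13, 21]); Combining (union): only the 21.5×4 cube is present, so the union is just that shape — area = 86.00 mm². So its area = 86.00 mm². Layer 53 is larger (572.00 vs 86.00 mm²).

layer 53 (z = 15.9 mm)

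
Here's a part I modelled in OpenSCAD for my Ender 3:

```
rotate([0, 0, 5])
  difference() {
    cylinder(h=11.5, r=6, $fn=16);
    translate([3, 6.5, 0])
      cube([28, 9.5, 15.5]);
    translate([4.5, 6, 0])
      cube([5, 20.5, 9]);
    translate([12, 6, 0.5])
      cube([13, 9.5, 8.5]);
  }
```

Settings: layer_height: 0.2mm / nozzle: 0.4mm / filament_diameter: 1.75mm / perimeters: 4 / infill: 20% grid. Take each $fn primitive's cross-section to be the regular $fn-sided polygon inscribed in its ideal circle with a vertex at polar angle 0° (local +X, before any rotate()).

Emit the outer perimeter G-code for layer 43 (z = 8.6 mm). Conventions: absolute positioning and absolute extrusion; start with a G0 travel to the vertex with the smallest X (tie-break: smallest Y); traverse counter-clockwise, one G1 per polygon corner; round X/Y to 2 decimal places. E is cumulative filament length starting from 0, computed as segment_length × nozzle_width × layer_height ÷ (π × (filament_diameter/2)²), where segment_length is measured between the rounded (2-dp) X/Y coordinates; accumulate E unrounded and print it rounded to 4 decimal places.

At z = 8.6 mm: the r=6 cylinder contributes a regular 16-gon of circumradius 6; the cube at (3, 6.5) is present — its section is the full 28×9.5 rectangle; the cube at (4.5, 6) (footprint 5×20.5) is included at this height; the cube at (12, 6) (footprint 13×9.5) is included at this height; After the difference (first − rest): starting from the r=6 cylinder, the 28×9.5 cube at (3, 6.5) misses the remaining region (no effect); the 5×20.5 cube at (4.5, 6) misses the remaining region (no effect); the 13×9.5 cube at (12, 6) misses the remaining region (no effect) — 1 connected region; (whole slice rotated 5° about Z — lengths, areas and connectivity unchanged). The outline is a single polygon with 16 vertices. Extrusion per mm of travel: 0.4 × 0.2 / (π × 0.875²) = 0.033260. Accumulating E over each segment gives final E = 1.2459.

G0 X-5.98 Y-0.52 Z8.60
G1 X-5.32 Y-2.77 E0.0780
G1 X-3.86 Y-4.60 E0.1559
G1 X-1.80 Y-5.72 E0.2338
G1 X0.52 Y-5.98 E0.3115
G1 X2.77 Y-5.32 E0.3895
G1 X4.60 Y-3.86 E0.4673
G1 X5.72 Y-1.80 E0.5453
G1 X5.98 Y0.52 E0.6230
G1 X5.32 Y2.77 E0.7010
G1 X3.86 Y4.60 E0.7788
G1 X1.80 Y5.72 E0.8568
G1 X-0.52 Y5.98 E0.9345
G1 X-2.77 Y5.32 E1.0124
G1 X-4.60 Y3.86 E1.0903
G1 X-5.72 Y1.80 E1.1683
G1 X-5.98 Y-0.52 E1.2459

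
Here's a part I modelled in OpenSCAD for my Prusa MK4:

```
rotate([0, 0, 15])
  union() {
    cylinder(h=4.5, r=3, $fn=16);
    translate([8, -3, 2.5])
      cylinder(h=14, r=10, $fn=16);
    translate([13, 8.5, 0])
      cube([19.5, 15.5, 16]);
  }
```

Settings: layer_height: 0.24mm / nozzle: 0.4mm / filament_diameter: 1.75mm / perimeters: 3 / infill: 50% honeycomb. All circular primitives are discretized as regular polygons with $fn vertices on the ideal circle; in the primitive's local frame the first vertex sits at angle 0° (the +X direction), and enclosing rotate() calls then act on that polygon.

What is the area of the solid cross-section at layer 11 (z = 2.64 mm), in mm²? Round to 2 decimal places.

At z = 2.64 mm: the cylinder: section is a regular 16-gon, circumradius r=3 (area = (16/2)·3.000²·sin(360°/16) = 27.55 mm²); the r=10 cylinder at (8, -3) gives a regular 16-gon of circumradius 10 (constant along its height) (area = (16/2)·10.000²·sin(360°/16) = 306.15 mm²); the 19.5×15.5 cube at (13, 8.5) contributes its full rectangle (area 302.25 mm²); Merging all regions: the regions partially overlap — summed areas 635.95 mm² minus the doubly-counted overlap 20.58 mm² gives 615.37 mm² — area = 615.37 mm²; (whole slice rotated 15° about Z — lengths, areas and connectivity unchanged). Overall, the cross-section has 2 separate islands. Net area = 615.37 mm².

615.37 mm²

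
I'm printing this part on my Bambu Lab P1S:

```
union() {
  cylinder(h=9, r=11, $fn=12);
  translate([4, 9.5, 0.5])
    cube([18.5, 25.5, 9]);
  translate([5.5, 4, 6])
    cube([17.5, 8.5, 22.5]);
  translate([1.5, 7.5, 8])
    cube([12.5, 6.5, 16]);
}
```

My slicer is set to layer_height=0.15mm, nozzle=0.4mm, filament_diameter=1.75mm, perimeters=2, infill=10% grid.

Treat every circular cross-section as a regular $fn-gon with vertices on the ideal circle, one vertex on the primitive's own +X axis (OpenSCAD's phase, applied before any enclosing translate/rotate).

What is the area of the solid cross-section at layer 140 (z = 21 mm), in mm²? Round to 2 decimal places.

At z = 21 mm: the cylinder does not reach this height (z outside [0, 9]); the cube at (4, 9.5) is absent (z outside [0.5, 9.5]); the 17.5×8.5 cube at (5.5, 4) contributes its full rectangle (area 148.75 mm²); the 12.5×6.5 cube at (1.5, 7.5) contributes its full rectangle (area 81.25 mm²); Merging all regions: the regions partially overlap — summed areas 230.00 mm² minus the doubly-counted overlap 42.50 mm² gives 187.50 mm² — area = 187.50 mm². Overall, the cross-section is a single solid region. Net area = 187.50 mm².

187.50 mm²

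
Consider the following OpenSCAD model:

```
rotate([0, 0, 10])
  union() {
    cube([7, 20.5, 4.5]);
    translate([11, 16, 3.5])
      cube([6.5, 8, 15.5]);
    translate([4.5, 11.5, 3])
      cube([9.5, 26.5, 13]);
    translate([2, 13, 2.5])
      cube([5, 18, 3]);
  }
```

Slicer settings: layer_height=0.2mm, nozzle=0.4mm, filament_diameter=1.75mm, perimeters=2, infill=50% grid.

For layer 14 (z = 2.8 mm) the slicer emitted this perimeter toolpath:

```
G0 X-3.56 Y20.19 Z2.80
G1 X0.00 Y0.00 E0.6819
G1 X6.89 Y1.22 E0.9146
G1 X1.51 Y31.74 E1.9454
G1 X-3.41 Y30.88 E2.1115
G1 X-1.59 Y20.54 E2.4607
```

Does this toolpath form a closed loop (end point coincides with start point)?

no

Start point (G0): (-3.56, 20.19). End point (last G1): the path does not return to the start — open.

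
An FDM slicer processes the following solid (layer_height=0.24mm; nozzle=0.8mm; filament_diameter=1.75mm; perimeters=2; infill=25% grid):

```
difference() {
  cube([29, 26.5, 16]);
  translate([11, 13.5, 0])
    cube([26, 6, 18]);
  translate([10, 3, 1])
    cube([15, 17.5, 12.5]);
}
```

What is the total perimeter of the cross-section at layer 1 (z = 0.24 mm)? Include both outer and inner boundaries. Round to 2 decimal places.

147.00 mm

At z = 0.24 mm: the 29×26.5 cube contributes its full rectangle (perimeter 111.00 mm); the 26×6 cube at (11, 13.5) contributes its full rectangle (perimeter 64.00 mm); the cube at (10, 3) is absent (z outside [1, 13.5]); Subtracting the remaining from the first: starting from the 29×26.5 cube, the 26×6 cube at (11, 13.5) partially overlaps it — only the 108.00 mm² overlap (of its 156.00 mm²) is removed, clipping the outline — boundary = 147.00 mm. Overall, the cross-section is a single solid region. Total boundary length (outer) = 147.00 mm.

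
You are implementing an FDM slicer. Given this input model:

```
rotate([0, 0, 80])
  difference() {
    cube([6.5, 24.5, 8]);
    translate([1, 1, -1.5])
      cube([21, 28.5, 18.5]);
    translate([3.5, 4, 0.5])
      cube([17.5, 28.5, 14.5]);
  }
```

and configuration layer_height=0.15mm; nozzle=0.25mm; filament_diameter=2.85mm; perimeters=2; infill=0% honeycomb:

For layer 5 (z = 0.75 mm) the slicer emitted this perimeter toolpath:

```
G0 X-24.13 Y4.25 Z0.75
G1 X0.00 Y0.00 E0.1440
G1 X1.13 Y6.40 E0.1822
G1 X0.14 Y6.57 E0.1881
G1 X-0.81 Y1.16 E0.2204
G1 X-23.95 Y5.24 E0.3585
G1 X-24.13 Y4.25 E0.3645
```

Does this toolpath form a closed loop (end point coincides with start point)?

Start point (G0): (-24.13, 4.25). End point (last G1): the path returns to the start — closed.

yes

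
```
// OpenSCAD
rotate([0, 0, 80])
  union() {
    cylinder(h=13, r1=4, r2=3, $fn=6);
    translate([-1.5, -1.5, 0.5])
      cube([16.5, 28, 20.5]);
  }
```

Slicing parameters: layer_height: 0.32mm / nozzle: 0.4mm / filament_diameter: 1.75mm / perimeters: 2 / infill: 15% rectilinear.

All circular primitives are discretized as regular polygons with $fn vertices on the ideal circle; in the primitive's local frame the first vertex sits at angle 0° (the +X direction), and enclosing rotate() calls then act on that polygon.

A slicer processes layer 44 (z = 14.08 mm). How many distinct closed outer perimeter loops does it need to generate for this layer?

At z = 14.08 mm: the cone is absent (z outside [0, 13]); the 16.5×28 cube at (-1.5, -1.5) contributes its full rectangle; Taking the union: only the 16.5×28 cube at (-1.5, -1.5) is present, so the union is just that shape — 1 connected region; (whole slice rotated 80° about Z — lengths, areas and connectivity unchanged). The result has 1 disconnected region.

1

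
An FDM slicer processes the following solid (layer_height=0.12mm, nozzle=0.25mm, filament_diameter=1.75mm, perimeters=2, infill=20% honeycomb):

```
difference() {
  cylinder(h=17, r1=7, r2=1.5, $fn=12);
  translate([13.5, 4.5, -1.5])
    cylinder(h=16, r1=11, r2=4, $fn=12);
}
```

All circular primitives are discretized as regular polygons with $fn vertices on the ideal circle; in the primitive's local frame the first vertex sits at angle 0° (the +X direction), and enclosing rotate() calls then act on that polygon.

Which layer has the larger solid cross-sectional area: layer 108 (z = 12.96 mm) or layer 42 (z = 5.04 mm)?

layer 42 (z = 5.04 mm)

Layer 108 (z = 12.96): the cone (r1=7→r2=1.5) has section circumradius 2.807 here — a regular 12-gon (area = (12/2)·2.807²·sin(360°/12) = 23.64 mm²); the cone at (13.5, 4.5) (r1=11→r2=4) has section circumradius 4.674 here — a regular 12-gon (area = (12/2)·4.674²·sin(360°/12) = 65.53 mm²); Subtracting the remaining from the first: starting from the cone (23.64 mm²), the cone at (13.5, 4.5) misses the remaining region (no effect) — area = 23.64 mm². So its area = 23.64 mm². Layer 42 (z = 5.04): the cone: at t=0.296 of its height the radius interpolates to r₁+(r₂−r₁)t = 5.369, giving a regular 12-gon of that circumradius (area = (12/2)·5.369²·sin(360°/12) = 86.49 mm²); the cone at (13.5, 4.5): at t=0.409 of its height the radius interpolates to r₁+(r₂−r₁)t = 8.139, giving a regular 12-gon of that circumradius (area = (12/2)·8.139²·sin(360°/12) = 198.72 mm²); After the difference (first − rest): starting from the cone (86.49 mm²), the cone at (13.5, 4.5) misses the remaining region (no effect) — area = 86.49 mm². So its area = 86.49 mm². Layer 42 is larger (86.49 vs 23.64 mm²).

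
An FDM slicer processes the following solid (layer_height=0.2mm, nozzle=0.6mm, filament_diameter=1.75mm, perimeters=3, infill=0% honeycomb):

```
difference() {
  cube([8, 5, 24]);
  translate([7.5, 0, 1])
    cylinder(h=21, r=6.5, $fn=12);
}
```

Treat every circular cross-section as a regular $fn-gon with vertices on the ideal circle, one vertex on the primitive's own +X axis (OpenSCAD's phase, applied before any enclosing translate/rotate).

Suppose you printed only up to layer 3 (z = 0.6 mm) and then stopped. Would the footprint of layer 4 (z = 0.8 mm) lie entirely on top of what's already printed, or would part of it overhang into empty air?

entirely on top

Compare the two slices. At z = 0.6: the 8×5 cube contributes its full rectangle (area 40.00 mm²); the cylinder at (7.5, 0) does not reach this height (z outside [1, 22]); Taking the first minus the rest: none of the subtracted shapes is present at this height, so the 8×5 cube is unchanged — area = 40.00 mm². At z = 0.8: the 8×5 cube contributes its full rectangle (area 40.00 mm²); the cylinder at (7.5, 0) does not reach this height (z outside [1, 22]); Taking the first minus the rest: none of the subtracted shapes is present at this height, so the 8×5 cube is unchanged — area = 40.00 mm². Checking containment: the cross-section at z = 0.8 is a subset of the cross-section at z = 0.6.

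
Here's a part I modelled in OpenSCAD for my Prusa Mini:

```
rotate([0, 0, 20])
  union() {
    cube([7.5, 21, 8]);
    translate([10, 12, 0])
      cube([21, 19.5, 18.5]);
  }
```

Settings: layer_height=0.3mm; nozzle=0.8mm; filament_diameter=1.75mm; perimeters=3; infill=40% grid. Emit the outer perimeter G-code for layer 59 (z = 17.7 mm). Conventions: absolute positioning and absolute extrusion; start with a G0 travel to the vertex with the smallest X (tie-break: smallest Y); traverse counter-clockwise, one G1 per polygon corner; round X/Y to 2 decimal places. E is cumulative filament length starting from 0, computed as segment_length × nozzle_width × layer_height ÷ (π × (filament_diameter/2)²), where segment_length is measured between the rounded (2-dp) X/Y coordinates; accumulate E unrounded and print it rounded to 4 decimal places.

At z = 17.7 mm: the cube is absent (z outside [0, 8]); the cube at (10, 12) (footprint 21×19.5) is included at this height; Taking the union: only the 21×19.5 cube at (10, 12) is present, so the union is just that shape — 1 connected region; (whole slice rotated 20° about Z — lengths, areas and connectivity unchanged). The outline is a single polygon with 4 vertices. Extrusion per mm of travel: 0.8 × 0.3 / (π × 0.875²) = 0.099780. Accumulating E over each segment gives final E = 8.0825.

G0 X-1.38 Y33.02 Z17.70
G1 X5.29 Y14.70 E1.9454
G1 X25.03 Y21.88 E4.0413
G1 X18.36 Y40.20 E5.9866
G1 X-1.38 Y33.02 E8.0825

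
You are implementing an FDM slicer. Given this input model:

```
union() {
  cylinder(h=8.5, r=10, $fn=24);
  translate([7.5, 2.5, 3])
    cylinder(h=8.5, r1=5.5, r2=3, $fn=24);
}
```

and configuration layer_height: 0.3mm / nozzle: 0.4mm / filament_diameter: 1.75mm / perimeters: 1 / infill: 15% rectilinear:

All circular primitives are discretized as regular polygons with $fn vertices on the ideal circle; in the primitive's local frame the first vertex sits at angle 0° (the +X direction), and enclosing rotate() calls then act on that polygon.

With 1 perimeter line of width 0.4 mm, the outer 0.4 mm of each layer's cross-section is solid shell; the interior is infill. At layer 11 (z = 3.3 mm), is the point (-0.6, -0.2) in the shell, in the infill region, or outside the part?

infill

At z = 3.3 mm: the cylinder: section is a regular 24-gon, circumradius r=10; the cone at (7.5, 2.5) (r1=5.5→r2=3) has section circumradius 5.412 here — a regular 24-gon; Taking the union: the regions partially overlap (shared area 61.92 mm²), so overlapping operands fuse into one piece — 1 connected region. Overall, the cross-section is a single solid region. The nearest boundary edge runs (-8.66, -5.00)→(-9.66, -2.59); distance from the point to it = 9.28 mm. The point is inside the cross-section and 9.28 mm from the nearest boundary — more than the 0.4 mm shell width (1 × 0.4), so it's in the infill interior.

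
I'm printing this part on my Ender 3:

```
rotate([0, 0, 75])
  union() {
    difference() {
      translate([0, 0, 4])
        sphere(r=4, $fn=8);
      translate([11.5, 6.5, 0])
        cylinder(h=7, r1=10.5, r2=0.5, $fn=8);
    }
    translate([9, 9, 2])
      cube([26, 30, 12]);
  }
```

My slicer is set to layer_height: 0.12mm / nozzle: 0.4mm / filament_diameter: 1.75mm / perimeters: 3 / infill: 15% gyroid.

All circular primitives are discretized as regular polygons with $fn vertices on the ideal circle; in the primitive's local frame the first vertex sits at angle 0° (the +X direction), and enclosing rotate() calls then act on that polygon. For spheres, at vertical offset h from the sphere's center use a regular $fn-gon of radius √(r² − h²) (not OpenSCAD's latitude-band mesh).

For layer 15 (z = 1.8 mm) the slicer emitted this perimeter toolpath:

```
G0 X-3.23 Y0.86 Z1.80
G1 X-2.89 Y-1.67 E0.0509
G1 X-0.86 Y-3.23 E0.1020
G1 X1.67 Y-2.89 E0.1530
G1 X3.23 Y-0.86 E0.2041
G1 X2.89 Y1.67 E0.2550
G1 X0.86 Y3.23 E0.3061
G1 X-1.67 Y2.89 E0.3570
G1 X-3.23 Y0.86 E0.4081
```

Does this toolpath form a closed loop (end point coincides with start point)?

Start point (G0): (-3.23, 0.86). End point (last G1): the path returns to the start — closed.

yes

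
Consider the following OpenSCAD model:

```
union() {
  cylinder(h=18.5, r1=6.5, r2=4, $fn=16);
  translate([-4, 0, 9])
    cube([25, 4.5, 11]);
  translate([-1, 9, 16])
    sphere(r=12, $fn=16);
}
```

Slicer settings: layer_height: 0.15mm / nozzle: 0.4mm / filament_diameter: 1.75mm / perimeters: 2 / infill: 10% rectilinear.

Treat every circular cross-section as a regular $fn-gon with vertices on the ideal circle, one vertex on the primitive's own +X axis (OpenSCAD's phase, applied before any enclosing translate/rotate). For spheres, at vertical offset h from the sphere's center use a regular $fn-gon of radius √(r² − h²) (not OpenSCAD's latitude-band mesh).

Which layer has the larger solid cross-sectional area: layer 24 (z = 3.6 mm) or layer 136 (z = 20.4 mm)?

Layer 24 (z = 3.6): the cone contributes a regular 16-gon of circumradius 6.014 (interpolated between r1=6.5 and r2=4 at t=0.195) (area = (16/2)·6.014²·sin(360°/16) = 110.71 mm²); the cube at (-4, 0) is absent (z outside [9, 20]); the sphere at (-1, 9) is not intersected at this z (|z−center|=12.400 > r=12); Taking the union: only the cone is present, so the union is just that shape — area = 110.71 mm². So its area = 110.71 mm². Layer 136 (z = 20.4): the cone does not reach this height (z outside [0, 18.5]); the cube at (-4, 0) is absent (z outside [9, 20]); the r=12 sphere at (-1, 9) contributes a regular 16-gon of circumradius √(12²−4.4²) = 11.164 (area = (16/2)·11.164²·sin(360°/16) = 381.58 mm²); Combining (union): only the r=12 sphere at (-1, 9) is present, so the union is just that shape — area = 381.58 mm². So its area = 381.58 mm². Layer 136 is larger (381.58 vs 110.71 mm²).

layer 136 (z = 20.4 mm)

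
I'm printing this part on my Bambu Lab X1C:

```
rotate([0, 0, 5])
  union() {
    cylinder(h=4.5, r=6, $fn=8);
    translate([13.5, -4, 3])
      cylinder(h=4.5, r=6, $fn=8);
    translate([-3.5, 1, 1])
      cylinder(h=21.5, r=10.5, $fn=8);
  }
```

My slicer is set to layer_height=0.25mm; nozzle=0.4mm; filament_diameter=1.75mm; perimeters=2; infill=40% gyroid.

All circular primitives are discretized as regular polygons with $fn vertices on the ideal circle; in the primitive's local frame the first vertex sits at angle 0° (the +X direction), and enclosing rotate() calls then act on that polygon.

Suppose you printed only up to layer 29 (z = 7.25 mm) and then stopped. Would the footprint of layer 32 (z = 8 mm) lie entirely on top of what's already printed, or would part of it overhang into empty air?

Compare the two slices. At z = 7.25: the cylinder does not reach this height (z outside [0, 4.5]); the cylinder at (13.5, -4): section is a regular 8-gon, circumradius r=6 (area = (8/2)·6.000²·sin(360°/8) = 101.82 mm²); the r=10.5 cylinder at (-3.5, 1) contributes a regular 8-gon of circumradius 10.5 (area = (8/2)·10.500²·sin(360°/8) = 311.83 mm²); Merging all regions: the 2 present regions are separate (no shared area or edge), so areas and boundary lengths simply add and each stays a separate island — area = 413.66 mm²; (rotated 5° about Z; rotation is an isometry so areas/perimeters/island counts are preserved). At z = 8: the cylinder does not reach this height (z outside [0, 4.5]); the cylinder at (13.5, -4) is not intersected at this z (z outside [3, 7.5]); the r=10.5 cylinder at (-3.5, 1) contributes a regular 8-gon of circumradius 10.5 (area = (8/2)·10.500²·sin(360°/8) = 311.83 mm²); Combining (union): only the r=10.5 cylinder at (-3.5, 1) is present, so the union is just that shape — area = 311.83 mm²; (whole slice rotated 5° about Z — lengths, areas and connectivity unchanged). Checking containment: the cross-section at z = 8 is a subset of the cross-section at z = 7.25.

entirely on top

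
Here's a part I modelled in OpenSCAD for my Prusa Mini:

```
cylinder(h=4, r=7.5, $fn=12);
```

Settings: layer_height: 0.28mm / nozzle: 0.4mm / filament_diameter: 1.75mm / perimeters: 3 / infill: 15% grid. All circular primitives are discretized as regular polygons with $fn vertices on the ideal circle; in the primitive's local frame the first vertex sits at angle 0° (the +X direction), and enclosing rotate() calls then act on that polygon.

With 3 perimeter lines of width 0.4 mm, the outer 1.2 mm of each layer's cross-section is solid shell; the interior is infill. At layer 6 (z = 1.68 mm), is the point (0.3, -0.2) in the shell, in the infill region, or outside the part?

At z = 1.68 mm: the r=7.5 cylinder gives a regular 12-gon of circumradius 7.5 (constant along its height). Overall, the cross-section is a single solid region. The nearest boundary edge runs (3.75, -6.50)→(6.50, -3.75); distance from the point to it = 6.89 mm. The point is inside the cross-section and 6.89 mm from the nearest boundary — more than the 1.2 mm shell width (3 × 0.4), so it's in the infill interior.

infill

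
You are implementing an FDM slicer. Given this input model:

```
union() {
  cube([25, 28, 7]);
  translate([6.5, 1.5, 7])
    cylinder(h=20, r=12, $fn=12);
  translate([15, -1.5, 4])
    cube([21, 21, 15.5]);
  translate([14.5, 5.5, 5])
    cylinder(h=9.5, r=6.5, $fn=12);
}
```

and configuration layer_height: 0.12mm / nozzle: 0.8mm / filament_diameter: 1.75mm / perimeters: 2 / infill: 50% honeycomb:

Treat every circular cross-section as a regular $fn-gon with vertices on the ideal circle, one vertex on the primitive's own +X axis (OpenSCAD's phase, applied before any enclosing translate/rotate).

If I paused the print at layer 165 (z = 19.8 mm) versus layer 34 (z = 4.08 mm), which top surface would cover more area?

layer 34 (z = 4.08 mm)

Layer 165 (z = 19.8): the cube does not reach this height (z outside [0, 7]); the r=12 cylinder at (6.5, 1.5) contributes a regular 12-gon of circumradius 12 (area = (12/2)·12.000²·sin(360°/12) = 432.00 mm²); the cube at (15, -1.5) is absent (z outside [4, 19.5]); the cylinder at (14.5, 5.5) is absent (z outside [5, 14.5]); Taking the union: only the r=12 cylinder at (6.5, 1.5) is present, so the union is just that shape — area = 432.00 mm². So its area = 432.00 mm². Layer 34 (z = 4.08): the cube (footprint 25×28) is included at this height (area 700.00 mm²); the cylinder at (6.5, 1.5) does not reach this height (z outside [7, 27]); the 21×21 cube at (15, -1.5) contributes its full rectangle (area 441.00 mm²); the cylinder at (14.5, 5.5) does not reach this height (z outside [5, 14.5]); Taking the union: the regions partially overlap — summed areas 1141.00 mm² minus the doubly-counted overlap 195.00 mm² gives 946.00 mm² — area = 946.00 mm². So its area = 946.00 mm². Layer 34 is larger (946.00 vs 432.00 mm²).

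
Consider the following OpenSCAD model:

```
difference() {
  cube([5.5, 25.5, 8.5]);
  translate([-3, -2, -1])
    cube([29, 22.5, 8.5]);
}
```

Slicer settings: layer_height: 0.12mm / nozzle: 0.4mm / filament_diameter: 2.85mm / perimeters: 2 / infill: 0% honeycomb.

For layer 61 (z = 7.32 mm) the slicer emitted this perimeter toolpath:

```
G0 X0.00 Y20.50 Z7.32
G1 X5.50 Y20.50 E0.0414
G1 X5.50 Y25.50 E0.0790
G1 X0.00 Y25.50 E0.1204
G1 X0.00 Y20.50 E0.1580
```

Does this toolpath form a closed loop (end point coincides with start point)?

yes

Start point (G0): (0.00, 20.50). End point (last G1): the path returns to the start — closed.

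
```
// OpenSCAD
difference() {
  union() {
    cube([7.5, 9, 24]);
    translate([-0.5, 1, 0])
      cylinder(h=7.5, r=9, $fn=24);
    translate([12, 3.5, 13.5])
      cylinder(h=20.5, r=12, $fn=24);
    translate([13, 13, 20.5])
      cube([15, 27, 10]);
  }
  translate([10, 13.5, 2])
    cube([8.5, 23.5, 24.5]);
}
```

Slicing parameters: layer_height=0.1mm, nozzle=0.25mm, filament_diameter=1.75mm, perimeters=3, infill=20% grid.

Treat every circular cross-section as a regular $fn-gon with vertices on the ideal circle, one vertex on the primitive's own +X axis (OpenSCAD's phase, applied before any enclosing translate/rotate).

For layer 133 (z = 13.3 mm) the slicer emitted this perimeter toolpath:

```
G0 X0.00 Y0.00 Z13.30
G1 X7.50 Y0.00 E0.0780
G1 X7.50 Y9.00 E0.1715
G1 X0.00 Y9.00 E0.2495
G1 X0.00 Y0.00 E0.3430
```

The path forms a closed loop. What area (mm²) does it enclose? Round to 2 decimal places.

Apply the shoelace formula to the sequence of (X, Y) vertices; enclosed area = 67.50 mm².

67.50 mm²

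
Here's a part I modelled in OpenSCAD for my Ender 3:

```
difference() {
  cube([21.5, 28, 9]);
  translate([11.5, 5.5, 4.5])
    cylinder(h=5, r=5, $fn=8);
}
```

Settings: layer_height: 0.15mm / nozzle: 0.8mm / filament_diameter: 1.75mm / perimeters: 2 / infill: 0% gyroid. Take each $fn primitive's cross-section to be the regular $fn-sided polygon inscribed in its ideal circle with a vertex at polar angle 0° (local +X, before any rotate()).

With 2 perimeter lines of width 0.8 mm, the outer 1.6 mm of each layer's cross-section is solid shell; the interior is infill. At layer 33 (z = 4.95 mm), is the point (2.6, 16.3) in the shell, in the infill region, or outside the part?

At z = 4.95 mm: the 21.5×28 cube contributes its full rectangle; the cylinder at (11.5, 5.5): section is a regular 8-gon, circumradius r=5; After the difference (first − rest): starting from the 21.5×28 cube, the r=5 cylinder at (11.5, 5.5) lies wholly inside it (removes its full 70.71 mm² and its 30.61 mm outline becomes a hole wall) — 1 connected region with 1 hole. Overall, the cross-section is one region with 1 hole. The nearest boundary edge runs (0.00, 0.00)→(0.00, 28.00); distance from the point to it = 2.60 mm. The point is inside the cross-section and 2.60 mm from the nearest boundary — more than the 1.6 mm shell width (2 × 0.8), so it's in the infill interior.

infill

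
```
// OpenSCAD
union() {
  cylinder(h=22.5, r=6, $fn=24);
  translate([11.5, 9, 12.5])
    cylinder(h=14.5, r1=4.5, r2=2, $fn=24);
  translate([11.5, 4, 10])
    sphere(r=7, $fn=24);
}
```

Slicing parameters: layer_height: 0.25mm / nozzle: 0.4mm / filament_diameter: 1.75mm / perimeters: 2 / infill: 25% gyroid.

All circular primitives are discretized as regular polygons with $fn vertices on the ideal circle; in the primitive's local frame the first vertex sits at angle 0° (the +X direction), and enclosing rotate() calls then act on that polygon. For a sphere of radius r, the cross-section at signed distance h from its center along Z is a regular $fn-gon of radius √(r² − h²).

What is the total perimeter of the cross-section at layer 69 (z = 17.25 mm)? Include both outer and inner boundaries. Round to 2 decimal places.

At z = 17.25 mm: the cylinder: section is a regular 24-gon, circumradius r=6 (perimeter = 2·24·6.000·sin(180°/24) = 37.59 mm); the cone at (11.5, 9) (r1=4.5→r2=2) has section circumradius 3.681 here — a regular 24-gon (perimeter = 2·24·3.681·sin(180°/24) = 23.06 mm); the sphere at (11.5, 4) is not intersected at this z (|z−center|=7.250 > r=7); Merging all regions: the 2 present regions are separate (no shared area or edge), so areas and boundary lengths simply add and each stays a separate island — boundary = 60.65 mm. Overall, the cross-section has 2 separate islands. Total boundary length (outer) = 60.65 mm.

60.65 mm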